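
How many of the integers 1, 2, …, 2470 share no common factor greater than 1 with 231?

1284

Prime factors of 231: 3, 7, 11. Count integers ≤ 2470 divisible by none of them.
By inclusion–exclusion: 2470 − ⌊2470/3⌋ − ⌊2470/7⌋ − ⌊2470/11⌋ + ⌊2470/21⌋ + ⌊2470/33⌋ + ⌊2470/77⌋ − ⌊2470/231⌋ = 1284.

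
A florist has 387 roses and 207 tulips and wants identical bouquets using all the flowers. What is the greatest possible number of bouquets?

Euclid: 387 = 1·207 + 180; 207 = 1·180 + 27; 180 = 6·27 + 18; 27 = 1·18 + 9; 18 = 2·9 + 0. Last nonzero remainder: 9.

9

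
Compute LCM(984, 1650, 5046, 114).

4323917400

lcm(984, 1650) = 984·1650/gcd = 1623600/6 = 270600
lcm(270600, 5046) = 270600·5046/gcd = 1365447600/6 = 227574600
lcm(227574600, 114) = 227574600·114/gcd = 25943504400/6 = 4323917400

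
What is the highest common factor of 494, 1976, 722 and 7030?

38

494 = 2 · 13 · 19; 1976 = 2³ · 13 · 19; 722 = 2 · 19²; 7030 = 2 · 5 · 19 · 37
gcd takes min exponent of each prime: 2 · 19 = 38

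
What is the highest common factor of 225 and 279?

9

Euclid: 279 = 1·225 + 54; 225 = 4·54 + 9; 54 = 6·9 + 0. Last nonzero remainder: 9.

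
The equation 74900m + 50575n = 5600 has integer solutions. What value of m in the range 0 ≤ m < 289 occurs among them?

73

gcd(74900, 50575) = 175 (Euclid: 74900 = 1·50575 + 24325; 50575 = 2·24325 + 1925; 24325 = 12·1925 + 1225; 1925 = 1·1225 + 700; 1225 = 1·700 + 525; 700 = 1·525 + 175; 525 = 3·175 + 0), and 175 | 5600.
Extended Euclid: 74900·(-79) + 50575·(117) = 175. Scale by 32: m₀ = -2528.
General solution m = m₀ + 289t; reducing mod 289 gives m = 73 (and n = -108).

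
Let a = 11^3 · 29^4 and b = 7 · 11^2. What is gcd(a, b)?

min exponent per shared prime: 11^2 = 121

121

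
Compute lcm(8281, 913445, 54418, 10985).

8281 = 7² · 13²; 913445 = 5 · 13² · 23 · 47; 54418 = 2 · 7 · 13² · 23; 10985 = 5 · 13³
lcm takes max exponent of each prime: 2 · 5 · 7² · 13³ · 23 · 47 = 1163728930

1163728930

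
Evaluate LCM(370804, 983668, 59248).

1450764717136

370804 = 2² · 7 · 17 · 19 · 41; 983668 = 2² · 7 · 19 · 43²; 59248 = 2⁴ · 7 · 23²
lcm takes max exponent of each prime: 2⁴ · 7 · 17 · 19 · 23² · 41 · 43² = 1450764717136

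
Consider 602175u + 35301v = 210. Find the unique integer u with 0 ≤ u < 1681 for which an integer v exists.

549

Euclid: 602175 = 17·35301 + 2058; 35301 = 17·2058 + 315; 2058 = 6·315 + 168; 315 = 1·168 + 147; 168 = 1·147 + 21; 147 = 7·21 + 0 → gcd = 21; 210 = 21·10.
Back-substitution yields 602175·(223) + 35301·(-3804) = 21, so one solution is u = 223·10 = 2230, v = -3804·10 = -38040.
Solutions in u differ by 35301/21 = 1681; the one in [0, 1681) is 2230 mod 1681 = 549.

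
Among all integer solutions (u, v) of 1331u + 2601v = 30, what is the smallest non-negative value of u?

Euclid: 2601 = 1·1331 + 1270; 1331 = 1·1270 + 61; 1270 = 20·61 + 50; 61 = 1·50 + 11; 50 = 4·11 + 6; 11 = 1·6 + 5; 6 = 1·5 + 1; 5 = 5·1 + 0 → gcd = 1; 30 = 1·30.
Back-substitution yields 1331·(-469) + 2601·(240) = 1, so one solution is u = -469·30 = -14070, v = 240·30 = 7200.
Solutions in u differ by 2601/1 = 2601; the one in [0, 2601) is -14070 mod 2601 = 1536.

1536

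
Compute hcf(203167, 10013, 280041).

gcd(203167, 10013): 203167 = 20·10013 + 2907; 10013 = 3·2907 + 1292; 2907 = 2·1292 + 323; 1292 = 4·323 + 0 → 323
gcd(323, 280041): 280041 = 867·323 + 0 → 323

323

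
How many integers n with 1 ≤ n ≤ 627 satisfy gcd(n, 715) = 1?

715 = 5·11·13. Inclusion–exclusion on these primes:
627 − ⌊627/5⌋ − ⌊627/11⌋ − ⌊627/13⌋ + ⌊627/55⌋ + ⌊627/65⌋ + ⌊627/143⌋ − ⌊627/715⌋ = 421

421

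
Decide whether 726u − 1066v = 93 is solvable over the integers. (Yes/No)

No

By Bézout, 726u − 1066v = 93 has integer solutions iff gcd(726, 1066) | 93.
Euclid: 1066 = 1·726 + 340; 726 = 2·340 + 46; 340 = 7·46 + 18; 46 = 2·18 + 10; 18 = 1·10 + 8; 10 = 1·8 + 2; 8 = 4·2 + 0. gcd = 2; 93 mod 2 = 1. No.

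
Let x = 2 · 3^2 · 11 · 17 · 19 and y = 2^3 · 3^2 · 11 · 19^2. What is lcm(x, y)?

4860504

max exponent per prime: 2^3 · 3^2 · 11 · 17 · 19^2 = 4860504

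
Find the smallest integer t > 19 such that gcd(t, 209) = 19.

gcd(t, 209) = 19 forces 19 | t; write t = 19s. Then gcd(19s, 19·11) = 19·gcd(s, 11), so need gcd(s, 11) = 1.
19s > 19 gives s ≥ 2. The least s ≥ 2 coprime to 11 is 2, so t = 19·2 = 38.

38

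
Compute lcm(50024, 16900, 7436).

lcm(50024, 16900) = 50024·16900/gcd = 845405600/676 = 1250600
lcm(1250600, 7436) = 1250600·7436/gcd = 9299461600/676 = 13756600

13756600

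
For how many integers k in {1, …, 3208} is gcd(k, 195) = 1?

Prime factors of 195: 3, 5, 13. Count integers ≤ 3208 divisible by none of them.
By inclusion–exclusion: 3208 − ⌊3208/3⌋ − ⌊3208/5⌋ − ⌊3208/13⌋ + ⌊3208/15⌋ + ⌊3208/39⌋ + ⌊3208/65⌋ − ⌊3208/195⌋ = 1580.

1580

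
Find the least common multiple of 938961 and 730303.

6572727

938961 = 3² · 17² · 19²; 730303 = 7 · 17² · 19²
max exponents: 3² · 7 · 17² · 19² = 6572727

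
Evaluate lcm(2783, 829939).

2783 = 11² · 23; 829939 = 11² · 19³
max exponents: 11² · 19³ · 23 = 19088597

19088597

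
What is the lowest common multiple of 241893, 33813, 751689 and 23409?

241893 = 3³ · 17² · 31; 33813 = 3² · 13 · 17²; 751689 = 3² · 17⁴; 23409 = 3⁴ · 17²
lcm takes max exponent of each prime: 3⁴ · 13 · 17⁴ · 31 = 2726376003

2726376003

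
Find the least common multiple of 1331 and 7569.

10074339

gcd first: 7569 = 5·1331 + 914; 1331 = 1·914 + 417; 914 = 2·417 + 80; 417 = 5·80 + 17; 80 = 4·17 + 12; 17 = 1·12 + 5; 12 = 2·5 + 2; 5 = 2·2 + 1; 2 = 2·1 + 0 → gcd = 1
lcm = 1331·7569/gcd = 10074339/1 = 10074339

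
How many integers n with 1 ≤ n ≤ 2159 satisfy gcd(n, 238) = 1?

238 = 2·7·17. Inclusion–exclusion on these primes:
2159 − ⌊2159/2⌋ − ⌊2159/7⌋ − ⌊2159/17⌋ + ⌊2159/14⌋ + ⌊2159/34⌋ + ⌊2159/119⌋ − ⌊2159/238⌋ = 871

871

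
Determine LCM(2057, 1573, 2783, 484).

2460172

2057 = 11² · 17; 1573 = 11² · 13; 2783 = 11² · 23; 484 = 2² · 11²
lcm takes max exponent of each prime: 2² · 11² · 13 · 17 · 23 = 2460172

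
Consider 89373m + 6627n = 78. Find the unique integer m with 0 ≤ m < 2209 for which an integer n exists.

gcd(89373, 6627) = 3 (Euclid: 89373 = 13·6627 + 3222; 6627 = 2·3222 + 183; 3222 = 17·183 + 111; 183 = 1·111 + 72; 111 = 1·72 + 39; 72 = 1·39 + 33; 39 = 1·33 + 6; 33 = 5·6 + 3; 6 = 2·3 + 0), and 3 | 78.
Extended Euclid: 89373·(-1014) + 6627·(13675) = 3. Scale by 26: m₀ = -26364.
General solution m = m₀ + 2209t; reducing mod 2209 gives m = 144 (and n = -1942).

144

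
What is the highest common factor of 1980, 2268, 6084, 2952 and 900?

36

gcd(1980, 2268): 2268 = 1·1980 + 288; 1980 = 6·288 + 252; 288 = 1·252 + 36; 252 = 7·36 + 0 → 36
gcd(36, 6084): 6084 = 169·36 + 0 → 36
gcd(36, 2952): 2952 = 82·36 + 0 → 36
gcd(36, 900): 900 = 25·36 + 0 → 36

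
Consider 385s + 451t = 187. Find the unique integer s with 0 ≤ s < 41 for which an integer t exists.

gcd(385, 451) = 11 (Euclid: 451 = 1·385 + 66; 385 = 5·66 + 55; 66 = 1·55 + 11; 55 = 5·11 + 0), and 11 | 187.
Extended Euclid: 385·(-7) + 451·(6) = 11. Scale by 17: s₀ = -119.
General solution s = s₀ + 41k; reducing mod 41 gives s = 4 (and t = -3).

4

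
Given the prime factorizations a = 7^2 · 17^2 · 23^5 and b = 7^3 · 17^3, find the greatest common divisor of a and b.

14161

min exponent per shared prime: 7^2 · 17^2 = 14161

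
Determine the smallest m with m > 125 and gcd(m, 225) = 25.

225 = 25·9. Any m with gcd(m, 225) = 25 is a multiple of 25, say 25s, with s coprime to 9.
Need s > 125/25, so s ≥ 6. First s ≥ 6 with gcd(s, 9) = 1 is s = 7. Thus m = 25·7 = 175.

175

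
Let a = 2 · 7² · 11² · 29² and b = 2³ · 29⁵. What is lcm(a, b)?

972884819368

max exponent per prime: 2³ · 7² · 11² · 29⁵ = 972884819368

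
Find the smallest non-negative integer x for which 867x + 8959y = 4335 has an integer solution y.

5

Euclid: 8959 = 10·867 + 289; 867 = 3·289 + 0 → gcd = 289; 4335 = 289·15.
Back-substitution yields 867·(-10) + 8959·(1) = 289, so one solution is x = -10·15 = -150, y = 1·15 = 15.
Solutions in x differ by 8959/289 = 31; the one in [0, 31) is -150 mod 31 = 5.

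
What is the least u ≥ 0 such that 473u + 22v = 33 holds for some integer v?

gcd(473, 22) = 11 (Euclid: 473 = 21·22 + 11; 22 = 2·11 + 0), and 11 | 33.
Extended Euclid: 473·(1) + 22·(-21) = 11. Scale by 3: u₀ = 3.
General solution u = u₀ + 2t; reducing mod 2 gives u = 1 (and v = -20).

1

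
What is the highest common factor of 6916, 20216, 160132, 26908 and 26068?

28

gcd(6916, 20216): 20216 = 2·6916 + 6384; 6916 = 1·6384 + 532; 6384 = 12·532 + 0 → 532
gcd(532, 160132): 160132 = 301·532 + 0 → 532
gcd(532, 26908): 26908 = 50·532 + 308; 532 = 1·308 + 224; 308 = 1·224 + 84; 224 = 2·84 + 56; 84 = 1·56 + 28; 56 = 2·28 + 0 → 28
gcd(28, 26068): 26068 = 931·28 + 0 → 28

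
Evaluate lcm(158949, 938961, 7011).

158949 = 3³ · 7 · 29²; 938961 = 3² · 17² · 19²; 7011 = 3² · 19 · 41
lcm takes max exponent of each prime: 3³ · 7 · 17² · 19² · 29² · 41 = 679902599061

679902599061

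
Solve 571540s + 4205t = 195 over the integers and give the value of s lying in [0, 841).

Euclid: 571540 = 135·4205 + 3865; 4205 = 1·3865 + 340; 3865 = 11·340 + 125; 340 = 2·125 + 90; 125 = 1·90 + 35; 90 = 2·35 + 20; 35 = 1·20 + 15; 20 = 1·15 + 5; 15 = 3·5 + 0 → gcd = 5; 195 = 5·39.
Back-substitution yields 571540·(-235) + 4205·(31941) = 5, so one solution is s = -235·39 = -9165, t = 31941·39 = 1245699.
Solutions in s differ by 4205/5 = 841; the one in [0, 841) is -9165 mod 841 = 86.

86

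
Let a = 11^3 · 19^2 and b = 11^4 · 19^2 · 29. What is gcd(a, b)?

min exponent per shared prime: 11^3 · 19^2 = 480491

480491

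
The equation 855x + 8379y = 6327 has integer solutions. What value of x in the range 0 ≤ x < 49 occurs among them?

Euclid: 8379 = 9·855 + 684; 855 = 1·684 + 171; 684 = 4·171 + 0 → gcd = 171; 6327 = 171·37.
Back-substitution yields 855·(10) + 8379·(-1) = 171, so one solution is x = 10·37 = 370, y = -1·37 = -37.
Solutions in x differ by 8379/171 = 49; the one in [0, 49) is 370 mod 49 = 27.

27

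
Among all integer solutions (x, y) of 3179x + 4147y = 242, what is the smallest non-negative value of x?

94

gcd(3179, 4147) = 11 (Euclid: 4147 = 1·3179 + 968; 3179 = 3·968 + 275; 968 = 3·275 + 143; 275 = 1·143 + 132; 143 = 1·132 + 11; 132 = 12·11 + 0), and 11 | 242.
Extended Euclid: 3179·(-30) + 4147·(23) = 11. Scale by 22: x₀ = -660.
General solution x = x₀ + 377t; reducing mod 377 gives x = 94 (and y = -72).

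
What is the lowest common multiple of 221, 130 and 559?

lcm(221, 130) = 221·130/gcd = 28730/13 = 2210
lcm(2210, 559) = 2210·559/gcd = 1235390/13 = 95030

95030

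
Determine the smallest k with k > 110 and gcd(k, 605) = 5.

115

gcd(k, 605) = 5 forces 5 | k; write k = 5s. Then gcd(5s, 5·121) = 5·gcd(s, 121), so need gcd(s, 121) = 1.
5s > 110 gives s ≥ 23. The least s ≥ 23 coprime to 121 is 23, so k = 5·23 = 115.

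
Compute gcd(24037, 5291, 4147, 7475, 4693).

13

gcd(24037, 5291): 24037 = 4·5291 + 2873; 5291 = 1·2873 + 2418; 2873 = 1·2418 + 455; 2418 = 5·455 + 143; 455 = 3·143 + 26; 143 = 5·26 + 13; 26 = 2·13 + 0 → 13
gcd(13, 4147): 4147 = 319·13 + 0 → 13
gcd(13, 7475): 7475 = 575·13 + 0 → 13
gcd(13, 4693): 4693 = 361·13 + 0 → 13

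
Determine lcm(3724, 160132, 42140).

800660

lcm(3724, 160132) = 3724·160132/gcd = 596331568/3724 = 160132
lcm(160132, 42140) = 160132·42140/gcd = 6747962480/8428 = 800660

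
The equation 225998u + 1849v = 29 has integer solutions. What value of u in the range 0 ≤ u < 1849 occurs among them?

612

gcd(225998, 1849) = 1 (Euclid: 225998 = 122·1849 + 420; 1849 = 4·420 + 169; 420 = 2·169 + 82; 169 = 2·82 + 5; 82 = 16·5 + 2; 5 = 2·2 + 1; 2 = 2·1 + 0), and 1 | 29.
Extended Euclid: 225998·(-744) + 1849·(90937) = 1. Scale by 29: u₀ = -21576.
General solution u = u₀ + 1849t; reducing mod 1849 gives u = 612 (and v = -74803).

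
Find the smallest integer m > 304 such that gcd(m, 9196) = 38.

9196 = 38·242. Any m with gcd(m, 9196) = 38 is a multiple of 38, say 38s, with s coprime to 242.
Need s > 304/38, so s ≥ 9. First s ≥ 9 with gcd(s, 242) = 1 is s = 9. Thus m = 38·9 = 342.

342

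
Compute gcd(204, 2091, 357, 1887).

51

gcd(204, 2091): 2091 = 10·204 + 51; 204 = 4·51 + 0 → 51
gcd(51, 357): 357 = 7·51 + 0 → 51
gcd(51, 1887): 1887 = 37·51 + 0 → 51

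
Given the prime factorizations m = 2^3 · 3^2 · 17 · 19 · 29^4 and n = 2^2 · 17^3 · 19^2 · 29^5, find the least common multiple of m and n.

2619246980761704

max exponent per prime: 2^3 · 3^2 · 17^3 · 19^2 · 29^5 = 2619246980761704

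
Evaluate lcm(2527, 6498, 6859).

2527 = 7 · 19²; 6498 = 2 · 3² · 19²; 6859 = 19³
lcm takes max exponent of each prime: 2 · 3² · 7 · 19³ = 864234

864234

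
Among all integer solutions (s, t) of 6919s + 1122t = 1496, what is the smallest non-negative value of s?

2

Reduce mod 1122: 6919s ≡ 1496 (mod 1122). With g = gcd(6919, 1122) = 187 dividing 1496, divide through: 37s ≡ 8 (mod 6).
Since gcd(37, 6) = 1, s ≡ 8·(37)⁻¹ ≡ 2 (mod 6). Smallest non-negative: 2.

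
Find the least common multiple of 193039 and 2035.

35712215

193039 = 7 · 11 · 23 · 109; 2035 = 5 · 11 · 37
max exponents: 5 · 7 · 11 · 23 · 37 · 109 = 35712215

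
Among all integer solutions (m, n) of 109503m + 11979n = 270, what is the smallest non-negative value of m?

gcd(109503, 11979) = 9 (Euclid: 109503 = 9·11979 + 1692; 11979 = 7·1692 + 135; 1692 = 12·135 + 72; 135 = 1·72 + 63; 72 = 1·63 + 9; 63 = 7·9 + 0), and 9 | 270.
Extended Euclid: 109503·(177) + 11979·(-1618) = 9. Scale by 30: m₀ = 5310.
General solution m = m₀ + 1331t; reducing mod 1331 gives m = 1317 (and n = -12039).

1317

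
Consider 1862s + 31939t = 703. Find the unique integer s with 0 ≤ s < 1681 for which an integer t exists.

gcd(1862, 31939) = 19 (Euclid: 31939 = 17·1862 + 285; 1862 = 6·285 + 152; 285 = 1·152 + 133; 152 = 1·133 + 19; 133 = 7·19 + 0), and 19 | 703.
Extended Euclid: 1862·(223) + 31939·(-13) = 19. Scale by 37: s₀ = 8251.
General solution s = s₀ + 1681k; reducing mod 1681 gives s = 1527 (and t = -89).

1527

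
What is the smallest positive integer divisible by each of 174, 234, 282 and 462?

174 = 2 · 3 · 29; 234 = 2 · 3² · 13; 282 = 2 · 3 · 47; 462 = 2 · 3 · 7 · 11
lcm takes max exponent of each prime: 2 · 3² · 7 · 11 · 13 · 29 · 47 = 24558534

24558534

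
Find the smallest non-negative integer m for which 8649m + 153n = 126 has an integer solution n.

11

Euclid: 8649 = 56·153 + 81; 153 = 1·81 + 72; 81 = 1·72 + 9; 72 = 8·9 + 0 → gcd = 9; 126 = 9·14.
Back-substitution yields 8649·(2) + 153·(-113) = 9, so one solution is m = 2·14 = 28, n = -113·14 = -1582.
Solutions in m differ by 153/9 = 17; the one in [0, 17) is 28 mod 17 = 11.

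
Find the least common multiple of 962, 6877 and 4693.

962 = 2 · 13 · 37; 6877 = 13 · 23²; 4693 = 13 · 19²
lcm takes max exponent of each prime: 2 · 13 · 19² · 23² · 37 = 183712178

183712178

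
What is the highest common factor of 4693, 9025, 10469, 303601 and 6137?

gcd(4693, 9025): 9025 = 1·4693 + 4332; 4693 = 1·4332 + 361; 4332 = 12·361 + 0 → 361
gcd(361, 10469): 10469 = 29·361 + 0 → 361
gcd(361, 303601): 303601 = 841·361 + 0 → 361
gcd(361, 6137): 6137 = 17·361 + 0 → 361

361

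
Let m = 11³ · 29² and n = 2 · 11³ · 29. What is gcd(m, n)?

min exponent per shared prime: 11³ · 29 = 38599

38599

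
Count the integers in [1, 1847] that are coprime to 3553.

Prime factors of 3553: 11, 17, 19. Count integers ≤ 1847 divisible by none of them.
By inclusion–exclusion: 1847 − ⌊1847/11⌋ − ⌊1847/17⌋ − ⌊1847/19⌋ + ⌊1847/187⌋ + ⌊1847/209⌋ + ⌊1847/323⌋ − ⌊1847/3553⌋ = 1497.

1497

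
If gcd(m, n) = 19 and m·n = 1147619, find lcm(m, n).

For any two positive integers, gcd × lcm equals their product. Hence lcm = 1147619 / 19 = 60401.

60401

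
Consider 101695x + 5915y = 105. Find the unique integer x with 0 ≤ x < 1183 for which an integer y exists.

Euclid: 101695 = 17·5915 + 1140; 5915 = 5·1140 + 215; 1140 = 5·215 + 65; 215 = 3·65 + 20; 65 = 3·20 + 5; 20 = 4·5 + 0 → gcd = 5; 105 = 5·21.
Back-substitution yields 101695·(275) + 5915·(-4728) = 5, so one solution is x = 275·21 = 5775, y = -4728·21 = -99288.
Solutions in x differ by 5915/5 = 1183; the one in [0, 1183) is 5775 mod 1183 = 1043.

1043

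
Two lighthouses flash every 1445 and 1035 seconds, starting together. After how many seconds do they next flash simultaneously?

299115

1445 = 5 · 17²; 1035 = 3² · 5 · 23
max exponents: 3² · 5 · 17² · 23 = 299115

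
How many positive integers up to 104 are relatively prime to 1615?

75

1615 = 5·17·19. Inclusion–exclusion on these primes:
104 − ⌊104/5⌋ − ⌊104/17⌋ − ⌊104/19⌋ + ⌊104/85⌋ + ⌊104/95⌋ + ⌊104/323⌋ − ⌊104/1615⌋ = 75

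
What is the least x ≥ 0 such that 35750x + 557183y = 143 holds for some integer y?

gcd(35750, 557183) = 11 (Euclid: 557183 = 15·35750 + 20933; 35750 = 1·20933 + 14817; 20933 = 1·14817 + 6116; 14817 = 2·6116 + 2585; 6116 = 2·2585 + 946; 2585 = 2·946 + 693; 946 = 1·693 + 253; 693 = 2·253 + 187; 253 = 1·187 + 66; 187 = 2·66 + 55; 66 = 1·55 + 11; 55 = 5·11 + 0), and 11 | 143.
Extended Euclid: 35750·(-8837) + 557183·(567) = 11. Scale by 13: x₀ = -114881.
General solution x = x₀ + 50653t; reducing mod 50653 gives x = 37078 (and y = -2379).

37078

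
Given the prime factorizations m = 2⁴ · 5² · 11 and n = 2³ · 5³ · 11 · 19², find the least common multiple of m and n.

7942000

max exponent per prime: 2⁴ · 5³ · 11 · 19² = 7942000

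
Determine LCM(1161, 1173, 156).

1161 = 3³ · 43; 1173 = 3 · 17 · 23; 156 = 2² · 3 · 13
lcm takes max exponent of each prime: 2² · 3³ · 13 · 17 · 23 · 43 = 23605452

23605452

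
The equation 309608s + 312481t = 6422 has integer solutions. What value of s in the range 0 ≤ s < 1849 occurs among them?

1738

gcd(309608, 312481) = 169 (Euclid: 312481 = 1·309608 + 2873; 309608 = 107·2873 + 2197; 2873 = 1·2197 + 676; 2197 = 3·676 + 169; 676 = 4·169 + 0), and 169 | 6422.
Extended Euclid: 309608·(435) + 312481·(-431) = 169. Scale by 38: s₀ = 16530.
General solution s = s₀ + 1849k; reducing mod 1849 gives s = 1738 (and t = -1722).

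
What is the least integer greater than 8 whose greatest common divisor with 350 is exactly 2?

Multiples of 2 above 8: 2·5, 2·6, … . Need the cofactor coprime to 350/2 = 175.
Checking s = 5, 6, … the first with gcd(s, 175) = 1 is s = 6, giving 12.

12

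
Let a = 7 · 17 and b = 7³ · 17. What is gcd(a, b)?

119

min exponent per shared prime: 7 · 17 = 119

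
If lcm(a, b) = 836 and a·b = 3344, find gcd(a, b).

From gcd × lcm = ab: gcd = 3344 / 836 = 4.

4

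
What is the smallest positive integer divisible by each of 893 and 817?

38399

gcd first: 893 = 1·817 + 76; 817 = 10·76 + 57; 76 = 1·57 + 19; 57 = 3·19 + 0 → gcd = 19
lcm = 893·817/gcd = 729581/19 = 38399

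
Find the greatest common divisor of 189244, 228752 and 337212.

68

189244 = 2² · 11² · 17 · 23; 228752 = 2⁴ · 17 · 29²; 337212 = 2² · 3² · 17 · 19 · 29
gcd takes min exponent of each prime: 2² · 17 = 68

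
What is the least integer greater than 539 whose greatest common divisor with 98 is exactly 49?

637

98 = 49·2. Any a with gcd(a, 98) = 49 is a multiple of 49, say 49s, with s coprime to 2.
Need s > 539/49, so s ≥ 12. First s ≥ 12 with gcd(s, 2) = 1 is s = 13. Thus a = 49·13 = 637.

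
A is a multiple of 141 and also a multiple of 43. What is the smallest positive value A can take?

141 = 3 · 47; 43 = 43
max exponents: 3 · 43 · 47 = 6063

6063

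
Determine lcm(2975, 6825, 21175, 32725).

2975 = 5² · 7 · 17; 6825 = 3 · 5² · 7 · 13; 21175 = 5² · 7 · 11²; 32725 = 5² · 7 · 11 · 17
lcm takes max exponent of each prime: 3 · 5² · 7 · 11² · 13 · 17 = 14039025

14039025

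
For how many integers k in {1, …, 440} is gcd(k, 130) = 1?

162

Prime factors of 130: 2, 5, 13. Count integers ≤ 440 divisible by none of them.
By inclusion–exclusion: 440 − ⌊440/2⌋ − ⌊440/5⌋ − ⌊440/13⌋ + ⌊440/10⌋ + ⌊440/26⌋ + ⌊440/65⌋ − ⌊440/130⌋ = 162.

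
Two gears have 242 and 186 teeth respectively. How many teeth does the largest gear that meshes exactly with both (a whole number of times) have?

Euclid: 242 = 1·186 + 56; 186 = 3·56 + 18; 56 = 3·18 + 2; 18 = 9·2 + 0. Last nonzero remainder: 2.

2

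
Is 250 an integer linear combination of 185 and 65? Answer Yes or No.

gcd(185, 65): 185 = 2·65 + 55; 65 = 1·55 + 10; 55 = 5·10 + 5; 10 = 2·5 + 0 → 5
5 divides 250, so a solution exists.

Yes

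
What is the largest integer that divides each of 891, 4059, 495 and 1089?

gcd(891, 4059): 4059 = 4·891 + 495; 891 = 1·495 + 396; 495 = 1·396 + 99; 396 = 4·99 + 0 → 99
gcd(99, 495): 495 = 5·99 + 0 → 99
gcd(99, 1089): 1089 = 11·99 + 0 → 99

99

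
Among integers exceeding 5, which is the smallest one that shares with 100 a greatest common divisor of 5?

15

Multiples of 5 above 5: 5·2, 5·3, … . Need the cofactor coprime to 100/5 = 20.
Checking s = 2, 3, … the first with gcd(s, 20) = 1 is s = 3, giving 15.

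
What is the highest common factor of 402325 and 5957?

7

Euclid: 402325 = 67·5957 + 3206; 5957 = 1·3206 + 2751; 3206 = 1·2751 + 455; 2751 = 6·455 + 21; 455 = 21·21 + 14; 21 = 1·14 + 7; 14 = 2·7 + 0. Last nonzero remainder: 7.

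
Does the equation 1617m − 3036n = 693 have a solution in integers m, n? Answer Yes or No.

Yes

By Bézout, 1617m − 3036n = 693 has integer solutions iff gcd(1617, 3036) | 693.
Euclid: 3036 = 1·1617 + 1419; 1617 = 1·1419 + 198; 1419 = 7·198 + 33; 198 = 6·33 + 0. gcd = 33; 693 mod 33 = 0. Yes.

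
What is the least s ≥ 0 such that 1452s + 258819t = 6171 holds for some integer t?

539

gcd(1452, 258819) = 363 (Euclid: 258819 = 178·1452 + 363; 1452 = 4·363 + 0), and 363 | 6171.
Extended Euclid: 1452·(-178) + 258819·(1) = 363. Scale by 17: s₀ = -3026.
General solution s = s₀ + 713k; reducing mod 713 gives s = 539 (and t = -3).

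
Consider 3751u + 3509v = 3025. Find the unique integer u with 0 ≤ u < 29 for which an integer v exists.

Euclid: 3751 = 1·3509 + 242; 3509 = 14·242 + 121; 242 = 2·121 + 0 → gcd = 121; 3025 = 121·25.
Back-substitution yields 3751·(-14) + 3509·(15) = 121, so one solution is u = -14·25 = -350, v = 15·25 = 375.
Solutions in u differ by 3509/121 = 29; the one in [0, 29) is -350 mod 29 = 27.

27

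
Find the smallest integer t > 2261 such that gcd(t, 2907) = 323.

Multiples of 323 above 2261: 323·8, 323·9, … . Need the cofactor coprime to 2907/323 = 9.
Checking s = 8, 9, … the first with gcd(s, 9) = 1 is s = 8, giving 2584.

2584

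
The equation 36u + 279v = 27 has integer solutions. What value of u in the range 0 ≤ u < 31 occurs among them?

Reduce mod 279: 36u ≡ 27 (mod 279). With g = gcd(36, 279) = 9 dividing 27, divide through: 4u ≡ 3 (mod 31).
Since gcd(4, 31) = 1, u ≡ 3·(4)⁻¹ ≡ 24 (mod 31). Smallest non-negative: 24.

24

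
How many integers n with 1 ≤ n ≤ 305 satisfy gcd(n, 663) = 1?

177

663 = 3·13·17. Inclusion–exclusion on these primes:
305 − ⌊305/3⌋ − ⌊305/13⌋ − ⌊305/17⌋ + ⌊305/39⌋ + ⌊305/51⌋ + ⌊305/221⌋ − ⌊305/663⌋ = 177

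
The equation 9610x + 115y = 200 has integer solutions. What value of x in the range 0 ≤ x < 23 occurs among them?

Reduce mod 115: 9610x ≡ 200 (mod 115). With g = gcd(9610, 115) = 5 dividing 200, divide through: 1922x ≡ 40 (mod 23).
Since gcd(1922, 23) = 1, x ≡ 40·(1922)⁻¹ ≡ 19 (mod 23). Smallest non-negative: 19.

19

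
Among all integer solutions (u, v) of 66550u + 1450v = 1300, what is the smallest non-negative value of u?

1

Reduce mod 1450: 66550u ≡ 1300 (mod 1450). With g = gcd(66550, 1450) = 50 dividing 1300, divide through: 1331u ≡ 26 (mod 29).
Since gcd(1331, 29) = 1, u ≡ 26·(1331)⁻¹ ≡ 1 (mod 29). Smallest non-negative: 1.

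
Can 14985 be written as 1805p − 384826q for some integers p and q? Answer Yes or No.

No

gcd(1805, 384826): 384826 = 213·1805 + 361; 1805 = 5·361 + 0 → 361
361 does not divide 14985, so a solution does not exist.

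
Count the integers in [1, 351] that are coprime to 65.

65 = 5·13. Inclusion–exclusion on these primes:
351 − ⌊351/5⌋ − ⌊351/13⌋ + ⌊351/65⌋ = 259

259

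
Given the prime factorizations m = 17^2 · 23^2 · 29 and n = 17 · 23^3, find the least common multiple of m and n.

101971627

max exponent per prime: 17^2 · 23^3 · 29 = 101971627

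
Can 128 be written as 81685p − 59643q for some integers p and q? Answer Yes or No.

Yes

gcd(81685, 59643): 81685 = 1·59643 + 22042; 59643 = 2·22042 + 15559; 22042 = 1·15559 + 6483; 15559 = 2·6483 + 2593; 6483 = 2·2593 + 1297; 2593 = 1·1297 + 1296; 1297 = 1·1296 + 1; 1296 = 1296·1 + 0 → 1
1 divides 128, so a solution exists.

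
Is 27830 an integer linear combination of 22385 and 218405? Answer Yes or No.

By Bézout, 22385x − 218405y = 27830 has integer solutions iff gcd(22385, 218405) | 27830.
Euclid: 218405 = 9·22385 + 16940; 22385 = 1·16940 + 5445; 16940 = 3·5445 + 605; 5445 = 9·605 + 0. gcd = 605; 27830 mod 605 = 0. Yes.

Yes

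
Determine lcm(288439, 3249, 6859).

288439 = 17 · 19² · 47; 3249 = 3² · 19²; 6859 = 19³
lcm takes max exponent of each prime: 3² · 17 · 19³ · 47 = 49323069

49323069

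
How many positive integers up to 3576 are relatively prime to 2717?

2843

Prime factors of 2717: 11, 13, 19. Count integers ≤ 3576 divisible by none of them.
By inclusion–exclusion: 3576 − ⌊3576/11⌋ − ⌊3576/13⌋ − ⌊3576/19⌋ + ⌊3576/143⌋ + ⌊3576/209⌋ + ⌊3576/247⌋ − ⌊3576/2717⌋ = 2843.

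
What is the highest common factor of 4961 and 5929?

Euclid: 5929 = 1·4961 + 968; 4961 = 5·968 + 121; 968 = 8·121 + 0. Last nonzero remainder: 121.

121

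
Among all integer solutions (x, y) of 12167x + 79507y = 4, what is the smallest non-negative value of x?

gcd(12167, 79507) = 1 (Euclid: 79507 = 6·12167 + 6505; 12167 = 1·6505 + 5662; 6505 = 1·5662 + 843; 5662 = 6·843 + 604; 843 = 1·604 + 239; 604 = 2·239 + 126; 239 = 1·126 + 113; 126 = 1·113 + 13; 113 = 8·13 + 9; 13 = 1·9 + 4; 9 = 2·4 + 1; 4 = 4·1 + 0), and 1 | 4.
Extended Euclid: 12167·(-18297) + 79507·(2800) = 1. Scale by 4: x₀ = -73188.
General solution x = x₀ + 79507t; reducing mod 79507 gives x = 6319 (and y = -967).

6319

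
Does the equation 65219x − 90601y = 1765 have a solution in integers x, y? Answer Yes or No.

gcd(65219, 90601): 90601 = 1·65219 + 25382; 65219 = 2·25382 + 14455; 25382 = 1·14455 + 10927; 14455 = 1·10927 + 3528; 10927 = 3·3528 + 343; 3528 = 10·343 + 98; 343 = 3·98 + 49; 98 = 2·49 + 0 → 49
49 does not divide 1765, so a solution does not exist.

No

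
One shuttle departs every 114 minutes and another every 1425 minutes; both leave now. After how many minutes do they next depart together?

gcd first: 1425 = 12·114 + 57; 114 = 2·57 + 0 → gcd = 57
lcm = 114·1425/gcd = 162450/57 = 2850

2850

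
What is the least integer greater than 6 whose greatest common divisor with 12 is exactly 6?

gcd(a, 12) = 6 forces 6 | a; write a = 6s. Then gcd(6s, 6·2) = 6·gcd(s, 2), so need gcd(s, 2) = 1.
6s > 6 gives s ≥ 2. The least s ≥ 2 coprime to 2 is 3, so a = 6·3 = 18.

18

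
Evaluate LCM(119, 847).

14399

119 = 7 · 17; 847 = 7 · 11²
max exponents: 7 · 11² · 17 = 14399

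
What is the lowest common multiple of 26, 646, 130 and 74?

1553630

26 = 2 · 13; 646 = 2 · 17 · 19; 130 = 2 · 5 · 13; 74 = 2 · 37
lcm takes max exponent of each prime: 2 · 5 · 13 · 17 · 19 · 37 = 1553630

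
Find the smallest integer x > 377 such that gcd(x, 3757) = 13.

3757 = 13·289. Any x with gcd(x, 3757) = 13 is a multiple of 13, say 13s, with s coprime to 289.
Need s > 377/13, so s ≥ 30. First s ≥ 30 with gcd(s, 289) = 1 is s = 30. Thus x = 13·30 = 390.

390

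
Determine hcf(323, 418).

Euclid: 418 = 1·323 + 95; 323 = 3·95 + 38; 95 = 2·38 + 19; 38 = 2·19 + 0. Last nonzero remainder: 19.

19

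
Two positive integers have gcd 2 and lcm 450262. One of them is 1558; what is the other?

Using pq = gcd(p,q)·lcm(p,q) = 2·450262 = 900524, we get q = 900524/1558 = 578.

578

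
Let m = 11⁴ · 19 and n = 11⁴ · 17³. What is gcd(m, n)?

min exponent per shared prime: 11⁴ = 14641

14641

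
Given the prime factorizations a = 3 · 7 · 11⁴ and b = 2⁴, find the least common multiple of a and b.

max exponent per prime: 2⁴ · 3 · 7 · 11⁴ = 4919376

4919376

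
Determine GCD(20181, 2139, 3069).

93

20181 = 3 · 7 · 31²; 2139 = 3 · 23 · 31; 3069 = 3² · 11 · 31
gcd takes min exponent of each prime: 3 · 31 = 93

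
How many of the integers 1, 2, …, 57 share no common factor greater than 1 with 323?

323 = 17·19. Inclusion–exclusion on these primes:
57 − ⌊57/17⌋ − ⌊57/19⌋ + ⌊57/323⌋ = 51

51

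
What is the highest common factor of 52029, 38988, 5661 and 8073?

gcd(52029, 38988): 52029 = 1·38988 + 13041; 38988 = 2·13041 + 12906; 13041 = 1·12906 + 135; 12906 = 95·135 + 81; 135 = 1·81 + 54; 81 = 1·54 + 27; 54 = 2·27 + 0 → 27
gcd(27, 5661): 5661 = 209·27 + 18; 27 = 1·18 + 9; 18 = 2·9 + 0 → 9
gcd(9, 8073): 8073 = 897·9 + 0 → 9

9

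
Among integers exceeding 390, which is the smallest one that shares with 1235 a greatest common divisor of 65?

455

Multiples of 65 above 390: 65·7, 65·8, … . Need the cofactor coprime to 1235/65 = 19.
Checking s = 7, 8, … the first with gcd(s, 19) = 1 is s = 7, giving 455.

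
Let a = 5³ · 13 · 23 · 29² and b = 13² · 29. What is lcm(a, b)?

408620875

max exponent per prime: 5³ · 13² · 23 · 29² = 408620875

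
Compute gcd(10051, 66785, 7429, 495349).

gcd(10051, 66785): 66785 = 6·10051 + 6479; 10051 = 1·6479 + 3572; 6479 = 1·3572 + 2907; 3572 = 1·2907 + 665; 2907 = 4·665 + 247; 665 = 2·247 + 171; 247 = 1·171 + 76; 171 = 2·76 + 19; 76 = 4·19 + 0 → 19
gcd(19, 7429): 7429 = 391·19 + 0 → 19
gcd(19, 495349): 495349 = 26071·19 + 0 → 19

19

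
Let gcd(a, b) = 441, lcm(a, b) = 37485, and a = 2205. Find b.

a·b = gcd·lcm = 441·37485 = 16530885, so b = 16530885/2205 = 7497.

7497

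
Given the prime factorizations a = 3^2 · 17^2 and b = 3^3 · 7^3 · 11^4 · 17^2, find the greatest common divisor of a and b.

2601

min exponent per shared prime: 3^2 · 17^2 = 2601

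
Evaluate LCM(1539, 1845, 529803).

1539 = 3⁴ · 19; 1845 = 3² · 5 · 41; 529803 = 3² · 37² · 43
lcm takes max exponent of each prime: 3⁴ · 5 · 19 · 37² · 41 · 43 = 18572244165

18572244165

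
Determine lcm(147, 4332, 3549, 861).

147 = 3 · 7²; 4332 = 2² · 3 · 19²; 3549 = 3 · 7 · 13²; 861 = 3 · 7 · 41
lcm takes max exponent of each prime: 2² · 3 · 7² · 13² · 19² · 41 = 1470804972

1470804972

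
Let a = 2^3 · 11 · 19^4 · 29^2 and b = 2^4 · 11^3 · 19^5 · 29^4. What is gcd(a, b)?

9644796568

min exponent per shared prime: 2^3 · 11 · 19^4 · 29^2 = 9644796568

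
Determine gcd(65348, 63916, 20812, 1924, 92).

65348 = 2² · 17 · 31²; 63916 = 2² · 19 · 29²; 20812 = 2² · 11² · 43; 1924 = 2² · 13 · 37; 92 = 2² · 23
gcd takes min exponent of each prime: 2² = 4

4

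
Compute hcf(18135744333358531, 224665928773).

43681

Euclid: 18135744333358531 = 80723·224665928773 + 36565015652; 224665928773 = 6·36565015652 + 5275834861; 36565015652 = 6·5275834861 + 4910006486; 5275834861 = 1·4910006486 + 365828375; 4910006486 = 13·365828375 + 154237611; 365828375 = 2·154237611 + 57353153; 154237611 = 2·57353153 + 39531305; 57353153 = 1·39531305 + 17821848; 39531305 = 2·17821848 + 3887609; 17821848 = 4·3887609 + 2271412; 3887609 = 1·2271412 + 1616197; 2271412 = 1·1616197 + 655215; 1616197 = 2·655215 + 305767; 655215 = 2·305767 + 43681; 305767 = 7·43681 + 0. Last nonzero remainder: 43681.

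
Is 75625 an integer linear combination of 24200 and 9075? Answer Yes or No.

gcd(24200, 9075): 24200 = 2·9075 + 6050; 9075 = 1·6050 + 3025; 6050 = 2·3025 + 0 → 3025
3025 divides 75625, so a solution exists.

Yes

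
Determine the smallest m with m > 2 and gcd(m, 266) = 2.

Multiples of 2 above 2: 2·2, 2·3, … . Need the cofactor coprime to 266/2 = 133.
Checking s = 2, 3, … the first with gcd(s, 133) = 1 is s = 2, giving 4.

4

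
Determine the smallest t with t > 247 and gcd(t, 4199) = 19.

Multiples of 19 above 247: 19·14, 19·15, … . Need the cofactor coprime to 4199/19 = 221.
Checking s = 14, 15, … the first with gcd(s, 221) = 1 is s = 14, giving 266.

266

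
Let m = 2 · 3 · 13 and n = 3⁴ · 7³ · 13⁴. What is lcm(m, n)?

max exponent per prime: 2 · 3⁴ · 7³ · 13⁴ = 1587020526

1587020526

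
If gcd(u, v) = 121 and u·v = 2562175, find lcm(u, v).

Since gcd(u,v)·lcm(u,v) = uv, lcm = 2562175/121 = 21175.

21175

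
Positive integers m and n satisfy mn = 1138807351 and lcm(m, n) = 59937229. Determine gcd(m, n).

19

From gcd × lcm = mn: gcd = 1138807351 / 59937229 = 19.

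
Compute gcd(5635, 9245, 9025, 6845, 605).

5

5635 = 5 · 7² · 23; 9245 = 5 · 43²; 9025 = 5² · 19²; 6845 = 5 · 37²; 605 = 5 · 11²
gcd takes min exponent of each prime: 5 = 5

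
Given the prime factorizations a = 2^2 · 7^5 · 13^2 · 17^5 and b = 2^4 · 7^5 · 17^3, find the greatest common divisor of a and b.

min exponent per shared prime: 2^2 · 7^5 · 17^3 = 330291164

330291164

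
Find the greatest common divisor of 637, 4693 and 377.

gcd(637, 4693): 4693 = 7·637 + 234; 637 = 2·234 + 169; 234 = 1·169 + 65; 169 = 2·65 + 39; 65 = 1·39 + 26; 39 = 1·26 + 13; 26 = 2·13 + 0 → 13
gcd(13, 377): 377 = 29·13 + 0 → 13

13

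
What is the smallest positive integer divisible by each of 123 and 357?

gcd first: 357 = 2·123 + 111; 123 = 1·111 + 12; 111 = 9·12 + 3; 12 = 4·3 + 0 → gcd = 3
lcm = 123·357/gcd = 43911/3 = 14637

14637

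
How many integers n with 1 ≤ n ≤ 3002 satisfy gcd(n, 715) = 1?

2016

715 = 5·11·13. Inclusion–exclusion on these primes:
3002 − ⌊3002/5⌋ − ⌊3002/11⌋ − ⌊3002/13⌋ + ⌊3002/55⌋ + ⌊3002/65⌋ + ⌊3002/143⌋ − ⌊3002/715⌋ = 2016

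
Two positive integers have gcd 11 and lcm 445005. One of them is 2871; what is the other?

1705

Using ab = gcd(a,b)·lcm(a,b) = 11·445005 = 4895055, we get b = 4895055/2871 = 1705.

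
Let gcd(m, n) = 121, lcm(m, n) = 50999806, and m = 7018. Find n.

m·n = gcd·lcm = 121·50999806 = 6170976526, so n = 6170976526/7018 = 879307.

879307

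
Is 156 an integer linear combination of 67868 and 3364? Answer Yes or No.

gcd(67868, 3364): 67868 = 20·3364 + 588; 3364 = 5·588 + 424; 588 = 1·424 + 164; 424 = 2·164 + 96; 164 = 1·96 + 68; 96 = 1·68 + 28; 68 = 2·28 + 12; 28 = 2·12 + 4; 12 = 3·4 + 0 → 4
4 divides 156, so a solution exists.

Yes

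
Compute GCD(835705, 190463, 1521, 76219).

835705 = 5 · 13² · 23 · 43; 190463 = 7² · 13² · 23; 1521 = 3² · 13²; 76219 = 11 · 13² · 41
gcd takes min exponent of each prime: 13² = 169

169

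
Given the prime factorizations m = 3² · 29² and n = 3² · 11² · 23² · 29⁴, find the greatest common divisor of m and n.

7569

min exponent per shared prime: 3² · 29² = 7569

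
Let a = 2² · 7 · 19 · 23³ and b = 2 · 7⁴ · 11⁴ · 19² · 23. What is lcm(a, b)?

max exponent per prime: 2² · 7⁴ · 11⁴ · 19² · 23³ = 617608979979068

617608979979068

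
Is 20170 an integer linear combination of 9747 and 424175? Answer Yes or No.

No

gcd(9747, 424175): 424175 = 43·9747 + 5054; 9747 = 1·5054 + 4693; 5054 = 1·4693 + 361; 4693 = 13·361 + 0 → 361
361 does not divide 20170, so a solution does not exist.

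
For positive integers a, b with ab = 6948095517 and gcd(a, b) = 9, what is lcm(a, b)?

Since gcd(a,b)·lcm(a,b) = ab, lcm = 6948095517/9 = 772010613.

772010613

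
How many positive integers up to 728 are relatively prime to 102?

229

Prime factors of 102: 2, 3, 17. Count integers ≤ 728 divisible by none of them.
By inclusion–exclusion: 728 − ⌊728/2⌋ − ⌊728/3⌋ − ⌊728/17⌋ + ⌊728/6⌋ + ⌊728/34⌋ + ⌊728/51⌋ − ⌊728/102⌋ = 229.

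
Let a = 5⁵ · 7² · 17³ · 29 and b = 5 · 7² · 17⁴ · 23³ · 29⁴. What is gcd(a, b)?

34906865

min exponent per shared prime: 5 · 7² · 17³ · 29 = 34906865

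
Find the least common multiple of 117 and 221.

117 = 3² · 13; 221 = 13 · 17
max exponents: 3² · 13 · 17 = 1989

1989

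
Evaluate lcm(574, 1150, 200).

1320200

574 = 2 · 7 · 41; 1150 = 2 · 5² · 23; 200 = 2³ · 5²
lcm takes max exponent of each prime: 2³ · 5² · 7 · 23 · 41 = 1320200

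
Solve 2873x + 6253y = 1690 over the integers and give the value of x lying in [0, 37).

18

Euclid: 6253 = 2·2873 + 507; 2873 = 5·507 + 338; 507 = 1·338 + 169; 338 = 2·169 + 0 → gcd = 169; 1690 = 169·10.
Back-substitution yields 2873·(-13) + 6253·(6) = 169, so one solution is x = -13·10 = -130, y = 6·10 = 60.
Solutions in x differ by 6253/169 = 37; the one in [0, 37) is -130 mod 37 = 18.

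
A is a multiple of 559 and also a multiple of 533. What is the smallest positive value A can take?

22919

gcd first: 559 = 1·533 + 26; 533 = 20·26 + 13; 26 = 2·13 + 0 → gcd = 13
lcm = 559·533/gcd = 297947/13 = 22919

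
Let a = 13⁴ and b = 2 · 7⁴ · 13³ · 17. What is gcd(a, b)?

2197

min exponent per shared prime: 13³ = 2197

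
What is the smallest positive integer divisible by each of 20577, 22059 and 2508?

lcm(20577, 22059) = 20577·22059/gcd = 453908043/57 = 7963299
lcm(7963299, 2508) = 7963299·2508/gcd = 19971953892/57 = 350385156

350385156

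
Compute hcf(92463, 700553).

833

Euclid: 700553 = 7·92463 + 53312; 92463 = 1·53312 + 39151; 53312 = 1·39151 + 14161; 39151 = 2·14161 + 10829; 14161 = 1·10829 + 3332; 10829 = 3·3332 + 833; 3332 = 4·833 + 0. Last nonzero remainder: 833.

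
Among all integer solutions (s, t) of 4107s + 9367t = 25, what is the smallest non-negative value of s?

Reduce mod 9367: 4107s ≡ 25 (mod 9367). With g = gcd(4107, 9367) = 1 dividing 25, divide through: 4107s ≡ 25 (mod 9367).
Since gcd(4107, 9367) = 1, s ≡ 25·(4107)⁻¹ ≡ 3802 (mod 9367). Smallest non-negative: 3802.

3802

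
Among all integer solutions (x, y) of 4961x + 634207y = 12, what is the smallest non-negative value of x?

Euclid: 634207 = 127·4961 + 4160; 4961 = 1·4160 + 801; 4160 = 5·801 + 155; 801 = 5·155 + 26; 155 = 5·26 + 25; 26 = 1·25 + 1; 25 = 25·1 + 0 → gcd = 1; 12 = 1·12.
Back-substitution yields 4961·(24545) + 634207·(-192) = 1, so one solution is x = 24545·12 = 294540, y = -192·12 = -2304.
Solutions in x differ by 634207/1 = 634207; the one in [0, 634207) is 294540 mod 634207 = 294540.

294540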